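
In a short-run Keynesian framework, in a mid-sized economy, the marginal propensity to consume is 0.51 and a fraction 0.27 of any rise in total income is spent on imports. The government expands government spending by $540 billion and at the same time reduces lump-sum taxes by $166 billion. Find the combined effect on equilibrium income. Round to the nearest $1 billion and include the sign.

Expenditure multiplier = 1/(1 − c + m) = 1/(1 − 0.51 + 0.27) = 1/0.76 ≈ 1.316.
ΔG contributes k·ΔG = (+$540 billion) / 0.76 ≈ +$710.5 billion.
ΔT of −$166 billion changes first-round spending by −c·ΔT = +$84.66 billion, contributing k·(−c·ΔT) = (+$84.66 billion) / 0.76 ≈ +$111.4 billion.
Net ΔY = k(ΔG − c·ΔT) = (+$624.66 billion) / 0.76 ≈ +$822 billion.

+$822 billion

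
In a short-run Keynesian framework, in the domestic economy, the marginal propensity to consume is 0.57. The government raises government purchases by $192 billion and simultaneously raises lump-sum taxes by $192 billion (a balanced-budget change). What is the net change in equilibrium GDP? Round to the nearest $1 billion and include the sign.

Expenditure multiplier = 1/(1 − MPC) = 1/(1 − 0.57) = 1/0.43 ≈ 2.326.
ΔG contributes k·ΔG = (+$192 billion) / 0.43 ≈ +$446.5 billion.
ΔT of +$192 billion changes first-round spending by −c·ΔT = −$109.44 billion, contributing k·(−c·ΔT) = (−$109.44 billion) / 0.43 ≈ −$254.5 billion.
With ΔG = ΔT and no other leakages, the balanced-budget multiplier is 1, so ΔY = ΔG = +$192 billion.

+$192 billion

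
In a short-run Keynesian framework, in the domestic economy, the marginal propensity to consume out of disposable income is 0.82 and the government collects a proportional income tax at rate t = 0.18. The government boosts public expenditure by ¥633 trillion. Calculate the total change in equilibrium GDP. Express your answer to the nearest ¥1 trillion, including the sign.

+¥1,932 trillion

Government-spending multiplier = 1/(1 − c(1−t)) = 1/(1 − 0.82×0.82) = 1/0.3276 ≈ 3.053.
ΔY = k × ΔG = (+¥633 trillion) / 0.3276 ≈ +¥1,932 trillion.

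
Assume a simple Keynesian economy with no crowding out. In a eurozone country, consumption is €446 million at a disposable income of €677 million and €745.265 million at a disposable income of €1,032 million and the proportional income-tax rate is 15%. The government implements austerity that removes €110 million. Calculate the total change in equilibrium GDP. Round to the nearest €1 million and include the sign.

MPC = ΔC/ΔYd = (745.265 − 446)/(1,032 − 677) = 299.265/355 = 0.843.
Expenditure multiplier = 1/(1 − c(1−t)) = 1/(1 − 0.843×0.85) = 1/0.28345 ≈ 3.528.
ΔY = k × ΔG = (−€110 million) / 0.28345 ≈ −€388 million.

−€388 million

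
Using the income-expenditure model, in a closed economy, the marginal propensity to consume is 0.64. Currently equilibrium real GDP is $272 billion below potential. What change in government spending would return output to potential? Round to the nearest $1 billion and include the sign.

Spending multiplier = 1/(1 − MPC) = 1/(1 − 0.64) = 1/0.36 ≈ 2.778.
Need ΔY = +$272 billion, so ΔG = ΔY/k = (+$272 billion) × 0.36 ≈ +$98 billion.
The government should increase government spending by $98 billion.

+$98 billion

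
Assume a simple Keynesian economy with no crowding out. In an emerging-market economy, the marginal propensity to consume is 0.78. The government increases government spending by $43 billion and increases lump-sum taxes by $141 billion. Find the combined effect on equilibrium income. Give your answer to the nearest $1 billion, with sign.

Expenditure multiplier = 1/(1 − MPC) = 1/(1 − 0.78) = 1/0.22 ≈ 4.545.
ΔG contributes k·ΔG = (+$43 billion) / 0.22 ≈ +$195.5 billion.
ΔT of +$141 billion changes first-round spending by −c·ΔT = −$109.98 billion, contributing k·(−c·ΔT) = (−$109.98 billion) / 0.22 ≈ −$499.9 billion.
Net ΔY = k(ΔG − c·ΔT) = (−$66.98 billion) / 0.22 ≈ −$304 billion.

−$304 billion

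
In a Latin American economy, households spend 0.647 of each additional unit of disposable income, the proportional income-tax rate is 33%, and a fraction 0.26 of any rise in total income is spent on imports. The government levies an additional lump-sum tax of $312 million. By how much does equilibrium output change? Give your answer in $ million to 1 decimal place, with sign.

−$244.2 million

A lump-sum tax change of +$312 million shifts disposable income by −$312 million; first-round consumption changes by −c × ΔT = −0.647 × (+$312 million) = −$201.864 million.
Expenditure multiplier = 1/(1 − c(1−t) + m) = 1/(1 − 0.647×0.67 + 0.26) = 1/0.82651 ≈ 1.21.
The tax multiplier is −c × k ≈ −0.783, so ΔY = k × (−c·ΔT) = (−$201.864 million) / 0.82651 ≈ −$244.2 million.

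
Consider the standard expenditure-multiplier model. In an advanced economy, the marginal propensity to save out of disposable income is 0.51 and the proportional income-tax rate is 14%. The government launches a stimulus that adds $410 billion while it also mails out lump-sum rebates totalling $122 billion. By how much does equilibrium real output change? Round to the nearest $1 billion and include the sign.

MPC = 1 − MPS = 1 − 0.51 = 0.49.
Expenditure multiplier = 1/(1 − c(1−t)) = 1/(1 − 0.49×0.86) = 1/0.5786 ≈ 1.728.
ΔG contributes k·ΔG = (+$410 billion) / 0.5786 ≈ +$708.6 billion.
ΔT of −$122 billion changes first-round spending by −c·ΔT = +$59.78 billion, contributing k·(−c·ΔT) = (+$59.78 billion) / 0.5786 ≈ +$103.3 billion.
Net ΔY = k(ΔG − c·ΔT) = (+$469.78 billion) / 0.5786 ≈ +$812 billion.

+$812 billion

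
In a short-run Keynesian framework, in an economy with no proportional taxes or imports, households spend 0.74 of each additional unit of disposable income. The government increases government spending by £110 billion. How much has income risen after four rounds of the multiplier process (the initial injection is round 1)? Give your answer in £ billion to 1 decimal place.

£296.2 billion

Round 1 adds ΔG = £110 billion; each later round is MPC = 0.74 times the previous.
After 4 rounds: 110 + 81.4 + 60.236 + 44.57464 = ΔG·(1 − c^4)/(1 − c) = 110 × (1 − 0.29986576)/0.26 ≈ £296.2 billion.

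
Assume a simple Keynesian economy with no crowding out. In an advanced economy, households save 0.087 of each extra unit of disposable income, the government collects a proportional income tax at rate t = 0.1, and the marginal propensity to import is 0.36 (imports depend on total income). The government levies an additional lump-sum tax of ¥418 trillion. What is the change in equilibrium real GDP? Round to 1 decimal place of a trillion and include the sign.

MPC = 1 − MPS = 1 − 0.087 = 0.913.
A lump-sum tax change of +¥418 trillion shifts disposable income by −¥418 trillion; first-round consumption changes by −c × ΔT = −0.913 × (+¥418 trillion) = −¥381.634 trillion.
Expenditure multiplier = 1/(1 − c(1−t) + m) = 1/(1 − 0.913×0.9 + 0.36) = 1/0.5383 ≈ 1.858.
The tax multiplier is −c × k ≈ −1.696, so ΔY = k × (−c·ΔT) = (−¥381.634 trillion) / 0.5383 ≈ −¥709 trillion.

−¥709.0 trillion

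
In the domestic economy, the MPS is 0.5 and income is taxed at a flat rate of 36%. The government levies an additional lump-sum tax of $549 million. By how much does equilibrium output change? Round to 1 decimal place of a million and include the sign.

−$403.7 million

MPC = 1 − MPS = 1 − 0.5 = 0.5.
A lump-sum tax change of +$549 million shifts disposable income by −$549 million; first-round consumption changes by −c × ΔT = −0.5 × (+$549 million) = −$274.5 million.
Expenditure multiplier = 1/(1 − c(1−t)) = 1/(1 − 0.5×0.64) = 1/0.68 ≈ 1.471.
The tax multiplier is −c × k ≈ −0.735, so ΔY = k × (−c·ΔT) = (−$274.5 million) / 0.68 ≈ −$403.7 million.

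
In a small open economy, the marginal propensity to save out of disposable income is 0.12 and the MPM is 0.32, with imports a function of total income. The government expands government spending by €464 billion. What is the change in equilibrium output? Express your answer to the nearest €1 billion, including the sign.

MPC = 1 − MPS = 1 − 0.12 = 0.88.
Government-spending multiplier = 1/(1 − c + m) = 1/(1 − 0.88 + 0.32) = 1/0.44 ≈ 2.273.
ΔY = k × ΔG = (+€464 billion) / 0.44 ≈ +€1,055 billion.

+€1,055 billion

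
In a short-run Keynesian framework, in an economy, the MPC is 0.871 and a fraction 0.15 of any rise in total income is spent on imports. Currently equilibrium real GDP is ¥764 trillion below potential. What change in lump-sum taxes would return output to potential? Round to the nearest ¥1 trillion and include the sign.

−¥245 trillion

Spending multiplier = 1/(1 − c + m) = 1/(1 − 0.871 + 0.15) = 1/0.279 ≈ 3.584.
Tax multiplier = −c·k = −0.871/0.279 ≈ −3.122. Need ΔY = +¥764 trillion, so ΔT = ΔY/(−c·k) = −(+¥764 trillion) × 0.279 / 0.871 ≈ −¥245 trillion.
The government should cut lump-sum taxes by ¥245 trillion.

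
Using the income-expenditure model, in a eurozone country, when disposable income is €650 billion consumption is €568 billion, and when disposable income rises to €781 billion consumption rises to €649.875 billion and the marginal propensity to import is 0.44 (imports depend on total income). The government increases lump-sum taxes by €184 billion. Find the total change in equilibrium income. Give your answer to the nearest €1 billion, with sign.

MPC = ΔC/ΔYd = (649.875 − 568)/(781 − 650) = 81.875/131 = 0.625.
A lump-sum tax change of +€184 billion shifts disposable income by −€184 billion; first-round consumption changes by −c × ΔT = −0.625 × (+€184 billion) = −€115 billion.
Expenditure multiplier = 1/(1 − c + m) = 1/(1 − 0.625 + 0.44) = 1/0.815 ≈ 1.227.
The tax multiplier is −c × k ≈ −0.767, so ΔY = k × (−c·ΔT) = (−€115 billion) / 0.815 ≈ −€141 billion.

−€141 billion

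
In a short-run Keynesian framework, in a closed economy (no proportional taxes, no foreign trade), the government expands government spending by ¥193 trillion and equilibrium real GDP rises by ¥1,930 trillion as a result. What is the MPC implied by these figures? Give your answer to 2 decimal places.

0.90

Implied spending multiplier k = ΔY/ΔG = 1,930/193 = 10.
Since k = 1/(1 − MPC), MPC = 1 − 1/k = 1 − ΔG/ΔY = 1 − 193/1,930 = 0.90.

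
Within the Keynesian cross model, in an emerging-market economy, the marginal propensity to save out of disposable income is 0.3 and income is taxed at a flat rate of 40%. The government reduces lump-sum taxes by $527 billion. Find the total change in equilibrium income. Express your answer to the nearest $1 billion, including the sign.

+$636 billion

MPC = 1 − MPS = 1 − 0.3 = 0.7.
A lump-sum tax change of −$527 billion shifts disposable income by +$527 billion; first-round consumption changes by −c × ΔT = −0.7 × (−$527 billion) = +$368.9 billion.
Expenditure multiplier = 1/(1 − c(1−t)) = 1/(1 − 0.7×0.6) = 1/0.58 ≈ 1.724.
The tax multiplier is −c × k ≈ −1.207, so ΔY = k × (−c·ΔT) = (+$368.9 billion) / 0.58 ≈ +$636 billion.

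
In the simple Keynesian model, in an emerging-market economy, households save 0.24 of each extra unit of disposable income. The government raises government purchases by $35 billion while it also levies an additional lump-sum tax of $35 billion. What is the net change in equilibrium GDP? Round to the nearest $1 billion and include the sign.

MPC = 1 − MPS = 1 − 0.24 = 0.76.
Expenditure multiplier = 1/(1 − MPC) = 1/(1 − 0.76) = 1/0.24 ≈ 4.167.
ΔG contributes k·ΔG = (+$35 billion) / 0.24 ≈ +$145.8 billion.
ΔT of +$35 billion changes first-round spending by −c·ΔT = −$26.6 billion, contributing k·(−c·ΔT) = (−$26.6 billion) / 0.24 ≈ −$110.8 billion.
With ΔG = ΔT and no other leakages, the balanced-budget multiplier is 1, so ΔY = ΔG = +$35 billion.

+$35 billion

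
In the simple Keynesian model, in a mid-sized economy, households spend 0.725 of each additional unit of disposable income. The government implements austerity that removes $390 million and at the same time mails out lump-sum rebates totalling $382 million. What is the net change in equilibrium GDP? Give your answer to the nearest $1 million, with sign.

−$411 million

Expenditure multiplier = 1/(1 − MPC) = 1/(1 − 0.725) = 1/0.275 ≈ 3.636.
ΔG contributes k·ΔG = (−$390 million) / 0.275 ≈ −$1,418.2 million.
ΔT of −$382 million changes first-round spending by −c·ΔT = +$276.95 million, contributing k·(−c·ΔT) = (+$276.95 million) / 0.275 ≈ +$1,007.1 million.
Net ΔY = k(ΔG − c·ΔT) = (−$113.05 million) / 0.275 ≈ −$411 million.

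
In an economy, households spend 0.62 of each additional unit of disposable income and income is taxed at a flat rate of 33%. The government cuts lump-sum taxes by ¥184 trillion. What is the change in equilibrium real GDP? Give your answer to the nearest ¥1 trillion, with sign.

A lump-sum tax change of −¥184 trillion shifts disposable income by +¥184 trillion; first-round consumption changes by −c × ΔT = −0.62 × (−¥184 trillion) = +¥114.08 trillion.
Expenditure multiplier = 1/(1 − c(1−t)) = 1/(1 − 0.62×0.67) = 1/0.5846 ≈ 1.711.
The tax multiplier is −c × k ≈ −1.061, so ΔY = k × (−c·ΔT) = (+¥114.08 trillion) / 0.5846 ≈ +¥195 trillion.

+¥195 trillion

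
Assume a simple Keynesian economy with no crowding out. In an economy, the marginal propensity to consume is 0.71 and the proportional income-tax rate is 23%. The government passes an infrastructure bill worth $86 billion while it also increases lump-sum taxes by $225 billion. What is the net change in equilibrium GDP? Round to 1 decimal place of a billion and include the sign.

−$162.7 billion

Expenditure multiplier = 1/(1 − c(1−t)) = 1/(1 − 0.71×0.77) = 1/0.4533 ≈ 2.206.
ΔG contributes k·ΔG = (+$86 billion) / 0.4533 ≈ +$189.7 billion.
ΔT of +$225 billion changes first-round spending by −c·ΔT = −$159.75 billion, contributing k·(−c·ΔT) = (−$159.75 billion) / 0.4533 ≈ −$352.4 billion.
Net ΔY = k(ΔG − c·ΔT) = (−$73.75 billion) / 0.4533 ≈ −$162.7 billion.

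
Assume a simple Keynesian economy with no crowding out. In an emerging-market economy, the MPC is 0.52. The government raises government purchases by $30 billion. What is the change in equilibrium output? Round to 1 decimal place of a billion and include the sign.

+$62.5 billion

Spending multiplier = 1/(1 − MPC) = 1/(1 − 0.52) = 1/0.48 ≈ 2.083.
ΔY = k × ΔG = (+$30 billion) / 0.48 = +$62.5 billion.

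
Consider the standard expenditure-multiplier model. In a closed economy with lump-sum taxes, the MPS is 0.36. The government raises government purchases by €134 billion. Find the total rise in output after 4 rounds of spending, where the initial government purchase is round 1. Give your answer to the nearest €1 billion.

MPC = 1 − MPS = 1 − 0.36 = 0.64.
Round 1 adds ΔG = €134 billion; each later round is MPC = 0.64 times the previous.
After 4 rounds: 134 + 85.76 + 54.8864 + 35.127296 = ΔG·(1 − c^4)/(1 − c) = 134 × (1 − 0.16777216)/0.36 ≈ €310 billion.

€310 billion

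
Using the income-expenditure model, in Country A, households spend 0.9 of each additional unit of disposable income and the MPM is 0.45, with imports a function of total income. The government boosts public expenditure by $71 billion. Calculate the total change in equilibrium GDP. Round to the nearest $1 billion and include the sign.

Spending multiplier = 1/(1 − c + m) = 1/(1 − 0.9 + 0.45) = 1/0.55 ≈ 1.818.
ΔY = k × ΔG = (+$71 billion) / 0.55 ≈ +$129 billion.

+$129 billion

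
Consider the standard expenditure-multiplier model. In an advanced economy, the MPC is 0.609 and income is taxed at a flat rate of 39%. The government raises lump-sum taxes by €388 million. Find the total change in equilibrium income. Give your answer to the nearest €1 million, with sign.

−€376 million

A lump-sum tax change of +€388 million shifts disposable income by −€388 million; first-round consumption changes by −c × ΔT = −0.609 × (+€388 million) = −€236.292 million.
Expenditure multiplier = 1/(1 − c(1−t)) = 1/(1 − 0.609×0.61) = 1/0.62851 ≈ 1.591.
The tax multiplier is −c × k ≈ −0.969, so ΔY = k × (−c·ΔT) = (−€236.292 million) / 0.62851 ≈ −€376 million.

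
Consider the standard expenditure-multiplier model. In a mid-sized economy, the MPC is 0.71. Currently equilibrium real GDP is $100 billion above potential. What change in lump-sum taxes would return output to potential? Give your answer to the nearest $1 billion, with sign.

+$41 billion

Spending multiplier = 1/(1 − MPC) = 1/(1 − 0.71) = 1/0.29 ≈ 3.448.
Tax multiplier = −c·k = −0.71/0.29 ≈ −2.448. Need ΔY = −$100 billion, so ΔT = ΔY/(−c·k) = −(−$100 billion) × 0.29 / 0.71 ≈ +$41 billion.
The government should raise lump-sum taxes by $41 billion.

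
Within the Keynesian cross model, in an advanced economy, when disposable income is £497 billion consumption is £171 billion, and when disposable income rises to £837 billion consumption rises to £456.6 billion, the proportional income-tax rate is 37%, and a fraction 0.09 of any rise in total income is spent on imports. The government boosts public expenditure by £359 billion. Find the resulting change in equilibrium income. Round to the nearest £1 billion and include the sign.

+£640 billion

MPC = ΔC/ΔYd = (456.6 − 171)/(837 − 497) = 285.6/340 = 0.84.
Expenditure multiplier = 1/(1 − c(1−t) + m) = 1/(1 − 0.84×0.63 + 0.09) = 1/0.5608 ≈ 1.783.
ΔY = k × ΔG = (+£359 billion) / 0.5608 ≈ +£640 billion.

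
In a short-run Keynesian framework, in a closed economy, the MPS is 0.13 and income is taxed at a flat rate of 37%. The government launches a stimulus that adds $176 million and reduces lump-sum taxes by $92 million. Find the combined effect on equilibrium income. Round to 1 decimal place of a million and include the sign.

MPC = 1 − MPS = 1 − 0.13 = 0.87.
Expenditure multiplier = 1/(1 − c(1−t)) = 1/(1 − 0.87×0.63) = 1/0.4519 ≈ 2.213.
ΔG contributes k·ΔG = (+$176 million) / 0.4519 ≈ +$389.5 million.
ΔT of −$92 million changes first-round spending by −c·ΔT = +$80.04 million, contributing k·(−c·ΔT) = (+$80.04 million) / 0.4519 ≈ +$177.1 million.
Net ΔY = k(ΔG − c·ΔT) = (+$256.04 million) / 0.4519 ≈ +$566.6 million.

+$566.6 million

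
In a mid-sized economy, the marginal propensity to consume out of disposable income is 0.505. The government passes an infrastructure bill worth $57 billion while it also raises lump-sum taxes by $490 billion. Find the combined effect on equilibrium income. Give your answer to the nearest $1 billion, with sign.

Expenditure multiplier = 1/(1 − MPC) = 1/(1 − 0.505) = 1/0.495 ≈ 2.02.
ΔG contributes k·ΔG = (+$57 billion) / 0.495 ≈ +$115.2 billion.
ΔT of +$490 billion changes first-round spending by −c·ΔT = −$247.45 billion, contributing k·(−c·ΔT) = (−$247.45 billion) / 0.495 ≈ −$499.9 billion.
Net ΔY = k(ΔG − c·ΔT) = (−$190.45 billion) / 0.495 ≈ −$385 billion.

−$385 billion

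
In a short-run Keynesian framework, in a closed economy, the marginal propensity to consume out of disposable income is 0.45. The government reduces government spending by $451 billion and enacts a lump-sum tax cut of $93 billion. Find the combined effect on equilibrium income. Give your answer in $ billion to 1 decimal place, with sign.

−$743.9 billion

Expenditure multiplier = 1/(1 − MPC) = 1/(1 − 0.45) = 1/0.55 ≈ 1.818.
ΔG contributes k·ΔG = (−$451 billion) / 0.55 = −$820 billion.
ΔT of −$93 billion changes first-round spending by −c·ΔT = +$41.85 billion, contributing k·(−c·ΔT) = (+$41.85 billion) / 0.55 ≈ +$76.1 billion.
Net ΔY = k(ΔG − c·ΔT) = (−$409.15 billion) / 0.55 ≈ −$743.9 billion.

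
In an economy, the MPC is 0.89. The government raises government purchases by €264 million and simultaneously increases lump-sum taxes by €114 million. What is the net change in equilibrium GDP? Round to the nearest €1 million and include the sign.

+€1,478 million

Expenditure multiplier = 1/(1 − MPC) = 1/(1 − 0.89) = 1/0.11 ≈ 9.091.
ΔG contributes k·ΔG = (+€264 million) / 0.11 = +€2,400 million.
ΔT of +€114 million changes first-round spending by −c·ΔT = −€101.46 million, contributing k·(−c·ΔT) = (−€101.46 million) / 0.11 ≈ −€922.4 million.
Net ΔY = k(ΔG − c·ΔT) = (+€162.54 million) / 0.11 ≈ +€1,478 million.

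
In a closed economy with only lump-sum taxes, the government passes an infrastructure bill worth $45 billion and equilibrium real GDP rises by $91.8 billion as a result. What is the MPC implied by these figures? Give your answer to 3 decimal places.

Implied spending multiplier k = ΔY/ΔG = 91.8/45 = 2.04.
Since k = 1/(1 − MPC), MPC = 1 − 1/k = 1 − ΔG/ΔY = 1 − 45/91.8 ≈ 0.510.

0.510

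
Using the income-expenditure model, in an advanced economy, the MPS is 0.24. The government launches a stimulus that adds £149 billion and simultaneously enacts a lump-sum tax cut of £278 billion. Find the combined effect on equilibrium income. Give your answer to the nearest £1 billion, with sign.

+£1,501 billion

MPC = 1 − MPS = 1 − 0.24 = 0.76.
Expenditure multiplier = 1/(1 − MPC) = 1/(1 − 0.76) = 1/0.24 ≈ 4.167.
ΔG contributes k·ΔG = (+£149 billion) / 0.24 ≈ +£620.8 billion.
ΔT of −£278 billion changes first-round spending by −c·ΔT = +£211.28 billion, contributing k·(−c·ΔT) = (+£211.28 billion) / 0.24 ≈ +£880.3 billion.
Net ΔY = k(ΔG − c·ΔT) = (+£360.28 billion) / 0.24 ≈ +£1,501 billion.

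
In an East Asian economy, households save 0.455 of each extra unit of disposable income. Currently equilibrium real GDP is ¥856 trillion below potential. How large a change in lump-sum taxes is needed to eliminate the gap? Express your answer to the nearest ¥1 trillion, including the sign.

MPC = 1 − MPS = 1 − 0.455 = 0.545.
Spending multiplier = 1/(1 − MPC) = 1/(1 − 0.545) = 1/0.455 ≈ 2.198.
Tax multiplier = −c·k = −0.545/0.455 ≈ −1.198. Need ΔY = +¥856 trillion, so ΔT = ΔY/(−c·k) = −(+¥856 trillion) × 0.455 / 0.545 ≈ −¥715 trillion.
The government should cut lump-sum taxes by ¥715 trillion.

−¥715 trillion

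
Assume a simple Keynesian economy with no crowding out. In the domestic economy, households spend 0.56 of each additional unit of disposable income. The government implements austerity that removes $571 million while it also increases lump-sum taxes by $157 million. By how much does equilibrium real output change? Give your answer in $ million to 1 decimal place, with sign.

−$1,497.5 million

Expenditure multiplier = 1/(1 − MPC) = 1/(1 − 0.56) = 1/0.44 ≈ 2.273.
ΔG contributes k·ΔG = (−$571 million) / 0.44 ≈ −$1,297.7 million.
ΔT of +$157 million changes first-round spending by −c·ΔT = −$87.92 million, contributing k·(−c·ΔT) = (−$87.92 million) / 0.44 ≈ −$199.8 million.
Net ΔY = k(ΔG − c·ΔT) = (−$658.92 million) / 0.44 ≈ −$1,497.5 million.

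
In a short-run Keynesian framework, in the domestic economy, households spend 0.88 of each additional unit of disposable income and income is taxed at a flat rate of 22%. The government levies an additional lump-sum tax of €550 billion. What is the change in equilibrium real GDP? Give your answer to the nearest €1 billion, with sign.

A lump-sum tax change of +€550 billion shifts disposable income by −€550 billion; first-round consumption changes by −c × ΔT = −0.88 × (+€550 billion) = −€484 billion.
Expenditure multiplier = 1/(1 − c(1−t)) = 1/(1 − 0.88×0.78) = 1/0.3136 ≈ 3.189.
The tax multiplier is −c × k ≈ −2.806, so ΔY = k × (−c·ΔT) = (−€484 billion) / 0.3136 ≈ −€1,543 billion.

−€1,543 billion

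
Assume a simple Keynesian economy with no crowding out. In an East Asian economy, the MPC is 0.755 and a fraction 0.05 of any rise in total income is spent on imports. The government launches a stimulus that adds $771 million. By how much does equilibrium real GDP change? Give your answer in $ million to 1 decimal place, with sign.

Expenditure multiplier = 1/(1 − c + m) = 1/(1 − 0.755 + 0.05) = 1/0.295 ≈ 3.39.
ΔY = k × ΔG = (+$771 million) / 0.295 ≈ +$2,613.6 million.

+$2,613.6 million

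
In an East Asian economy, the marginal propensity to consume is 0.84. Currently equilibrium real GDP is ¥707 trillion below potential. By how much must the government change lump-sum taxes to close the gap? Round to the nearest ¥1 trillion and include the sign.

Spending multiplier = 1/(1 − MPC) = 1/(1 − 0.84) = 1/0.16 = 6.25.
Tax multiplier = −c·k = −0.84/0.16 = −5.25. Need ΔY = +¥707 trillion, so ΔT = ΔY/(−c·k) = −(+¥707 trillion) × 0.16 / 0.84 ≈ −¥135 trillion.
The government should cut lump-sum taxes by ¥135 trillion.

−¥135 trillion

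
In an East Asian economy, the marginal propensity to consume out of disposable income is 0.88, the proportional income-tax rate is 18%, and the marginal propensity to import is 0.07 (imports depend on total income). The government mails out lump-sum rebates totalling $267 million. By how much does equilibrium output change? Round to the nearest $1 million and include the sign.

A lump-sum tax change of −$267 million shifts disposable income by +$267 million; first-round consumption changes by −c × ΔT = −0.88 × (−$267 million) = +$234.96 million.
Expenditure multiplier = 1/(1 − c(1−t) + m) = 1/(1 − 0.88×0.82 + 0.07) = 1/0.3484 ≈ 2.87.
The tax multiplier is −c × k ≈ −2.526, so ΔY = k × (−c·ΔT) = (+$234.96 million) / 0.3484 ≈ +$674 million.

+$674 million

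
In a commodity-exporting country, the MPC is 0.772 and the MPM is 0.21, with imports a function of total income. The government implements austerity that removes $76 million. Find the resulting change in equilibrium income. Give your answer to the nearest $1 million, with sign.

−$174 million

Expenditure multiplier = 1/(1 − c + m) = 1/(1 − 0.772 + 0.21) = 1/0.438 ≈ 2.283.
ΔY = k × ΔG = (−$76 million) / 0.438 ≈ −$174 million.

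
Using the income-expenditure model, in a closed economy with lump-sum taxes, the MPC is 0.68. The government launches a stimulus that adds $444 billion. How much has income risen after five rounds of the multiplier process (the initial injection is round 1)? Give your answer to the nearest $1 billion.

$1,186 billion

Round 1 adds ΔG = $444 billion; each later round is MPC = 0.68 times the previous.
After 5 rounds: 444 + 301.92 + 205.3056 + 139.607808 + 94.93330944 = ΔG·(1 − c^5)/(1 − c) = 444 × (1 − 0.1453933568)/0.32 ≈ $1,186 billion.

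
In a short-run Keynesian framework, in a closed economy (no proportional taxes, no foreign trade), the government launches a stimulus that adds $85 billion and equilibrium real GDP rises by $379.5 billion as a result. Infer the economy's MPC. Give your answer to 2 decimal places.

0.78

Implied spending multiplier k = ΔY/ΔG = 379.5/85 ≈ 4.4647.
Since k = 1/(1 − MPC), MPC = 1 − 1/k = 1 − ΔG/ΔY = 1 − 85/379.5 ≈ 0.78.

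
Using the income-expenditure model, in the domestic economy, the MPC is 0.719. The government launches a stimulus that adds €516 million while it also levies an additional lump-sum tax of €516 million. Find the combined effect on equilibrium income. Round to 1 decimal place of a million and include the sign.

Expenditure multiplier = 1/(1 − MPC) = 1/(1 − 0.719) = 1/0.281 ≈ 3.559.
ΔG contributes k·ΔG = (+€516 million) / 0.281 ≈ +€1,836.3 million.
ΔT of +€516 million changes first-round spending by −c·ΔT = −€371.004 million, contributing k·(−c·ΔT) = (−€371.004 million) / 0.281 ≈ −€1,320.3 million.
With ΔG = ΔT and no other leakages, the balanced-budget multiplier is 1, so ΔY = ΔG = +€516 million.

+€516.0 million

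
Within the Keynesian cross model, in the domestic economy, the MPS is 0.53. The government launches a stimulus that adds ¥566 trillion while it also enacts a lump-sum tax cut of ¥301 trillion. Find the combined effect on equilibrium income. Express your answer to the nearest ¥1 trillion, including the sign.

MPC = 1 − MPS = 1 − 0.53 = 0.47.
Expenditure multiplier = 1/(1 − MPC) = 1/(1 − 0.47) = 1/0.53 ≈ 1.887.
ΔG contributes k·ΔG = (+¥566 trillion) / 0.53 ≈ +¥1,067.9 trillion.
ΔT of −¥301 trillion changes first-round spending by −c·ΔT = +¥141.47 trillion, contributing k·(−c·ΔT) = (+¥141.47 trillion) / 0.53 ≈ +¥266.9 trillion.
Net ΔY = k(ΔG − c·ΔT) = (+¥707.47 trillion) / 0.53 ≈ +¥1,335 trillion.

+¥1,335 trillion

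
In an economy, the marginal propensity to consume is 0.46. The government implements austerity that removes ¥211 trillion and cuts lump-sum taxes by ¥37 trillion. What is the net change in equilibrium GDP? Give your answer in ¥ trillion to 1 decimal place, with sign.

Expenditure multiplier = 1/(1 − MPC) = 1/(1 − 0.46) = 1/0.54 ≈ 1.852.
ΔG contributes k·ΔG = (−¥211 trillion) / 0.54 ≈ −¥390.7 trillion.
ΔT of −¥37 trillion changes first-round spending by −c·ΔT = +¥17.02 trillion, contributing k·(−c·ΔT) = (+¥17.02 trillion) / 0.54 ≈ +¥31.5 trillion.
Net ΔY = k(ΔG − c·ΔT) = (−¥193.98 trillion) / 0.54 ≈ −¥359.2 trillion.

−¥359.2 trillion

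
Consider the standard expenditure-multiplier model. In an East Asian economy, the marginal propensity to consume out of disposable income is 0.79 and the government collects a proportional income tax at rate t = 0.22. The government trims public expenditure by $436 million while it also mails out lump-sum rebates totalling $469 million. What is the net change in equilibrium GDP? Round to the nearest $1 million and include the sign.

−$171 million

Expenditure multiplier = 1/(1 − c(1−t)) = 1/(1 − 0.79×0.78) = 1/0.3838 ≈ 2.606.
ΔG contributes k·ΔG = (−$436 million) / 0.3838 ≈ −$1,136 million.
ΔT of −$469 million changes first-round spending by −c·ΔT = +$370.51 million, contributing k·(−c·ΔT) = (+$370.51 million) / 0.3838 ≈ +$965.4 million.
Net ΔY = k(ΔG − c·ΔT) = (−$65.49 million) / 0.3838 ≈ −$171 million.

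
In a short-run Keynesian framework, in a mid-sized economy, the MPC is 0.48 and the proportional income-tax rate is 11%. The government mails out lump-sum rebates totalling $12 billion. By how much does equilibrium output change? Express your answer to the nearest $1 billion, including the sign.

+$10 billion

A lump-sum tax change of −$12 billion shifts disposable income by +$12 billion; first-round consumption changes by −c × ΔT = −0.48 × (−$12 billion) = +$5.76 billion.
Expenditure multiplier = 1/(1 − c(1−t)) = 1/(1 − 0.48×0.89) = 1/0.5728 ≈ 1.746.
The tax multiplier is −c × k ≈ −0.838, so ΔY = k × (−c·ΔT) = (+$5.76 billion) / 0.5728 ≈ +$10 billion.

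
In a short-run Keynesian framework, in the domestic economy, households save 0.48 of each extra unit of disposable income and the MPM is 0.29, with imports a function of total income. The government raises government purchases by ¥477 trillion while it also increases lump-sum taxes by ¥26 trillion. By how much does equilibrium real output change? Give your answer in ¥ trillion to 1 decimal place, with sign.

MPC = 1 − MPS = 1 − 0.48 = 0.52.
Expenditure multiplier = 1/(1 − c + m) = 1/(1 − 0.52 + 0.29) = 1/0.77 ≈ 1.299.
ΔG contributes k·ΔG = (+¥477 trillion) / 0.77 ≈ +¥619.5 trillion.
ΔT of +¥26 trillion changes first-round spending by −c·ΔT = −¥13.52 trillion, contributing k·(−c·ΔT) = (−¥13.52 trillion) / 0.77 ≈ −¥17.6 trillion.
Net ΔY = k(ΔG − c·ΔT) = (+¥463.48 trillion) / 0.77 ≈ +¥601.9 trillion.

+¥601.9 trillion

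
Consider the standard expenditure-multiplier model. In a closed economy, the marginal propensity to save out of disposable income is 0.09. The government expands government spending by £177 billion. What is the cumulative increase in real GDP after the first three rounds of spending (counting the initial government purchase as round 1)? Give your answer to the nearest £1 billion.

£485 billion

MPC = 1 − MPS = 1 − 0.09 = 0.91.
Round 1 adds ΔG = £177 billion; each later round is MPC = 0.91 times the previous.
After 3 rounds: 177 + 161.07 + 146.5737 = ΔG·(1 − c^3)/(1 − c) = 177 × (1 − 0.753571)/0.09 ≈ £485 billion.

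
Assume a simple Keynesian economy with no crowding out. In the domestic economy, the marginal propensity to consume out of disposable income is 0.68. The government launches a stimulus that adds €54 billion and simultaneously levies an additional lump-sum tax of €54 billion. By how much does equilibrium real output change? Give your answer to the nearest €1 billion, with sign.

Expenditure multiplier = 1/(1 − MPC) = 1/(1 − 0.68) = 1/0.32 = 3.125.
ΔG contributes k·ΔG = (+€54 billion) / 0.32 ≈ +€168.8 billion.
ΔT of +€54 billion changes first-round spending by −c·ΔT = −€36.72 billion, contributing k·(−c·ΔT) = (−€36.72 billion) / 0.32 ≈ −€114.8 billion.
With ΔG = ΔT and no other leakages, the balanced-budget multiplier is 1, so ΔY = ΔG = +€54 billion.

+€54 billion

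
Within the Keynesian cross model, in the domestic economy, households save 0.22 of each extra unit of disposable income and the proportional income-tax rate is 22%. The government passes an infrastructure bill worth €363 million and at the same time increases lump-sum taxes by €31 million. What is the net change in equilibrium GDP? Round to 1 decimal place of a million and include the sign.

+€865.2 million

MPC = 1 − MPS = 1 − 0.22 = 0.78.
Expenditure multiplier = 1/(1 − c(1−t)) = 1/(1 − 0.78×0.78) = 1/0.3916 ≈ 2.554.
ΔG contributes k·ΔG = (+€363 million) / 0.3916 ≈ +€927 million.
ΔT of +€31 million changes first-round spending by −c·ΔT = −€24.18 million, contributing k·(−c·ΔT) = (−€24.18 million) / 0.3916 ≈ −€61.7 million.
Net ΔY = k(ΔG − c·ΔT) = (+€338.82 million) / 0.3916 ≈ +€865.2 million.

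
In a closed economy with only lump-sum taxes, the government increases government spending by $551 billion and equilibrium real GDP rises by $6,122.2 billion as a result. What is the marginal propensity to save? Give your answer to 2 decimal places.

Implied spending multiplier k = ΔY/ΔG = 6,122.2/551 ≈ 11.1111.
Since k = 1/(1 − MPC), MPC = 1 − 1/k = 1 − ΔG/ΔY = 1 − 551/6,122.2 ≈ 0.91.
MPS = 1 − MPC = 0.09.

0.09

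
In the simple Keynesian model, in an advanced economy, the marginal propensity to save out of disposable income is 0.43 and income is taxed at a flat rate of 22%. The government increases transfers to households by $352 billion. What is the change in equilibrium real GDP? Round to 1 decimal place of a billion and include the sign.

MPC = 1 − MPS = 1 − 0.43 = 0.57.
The transfer change shifts disposable income by +$352 billion, so first-round consumption changes by c·ΔTR = 0.57 × (+$352 billion) = +$200.64 billion.
Expenditure multiplier = 1/(1 − c(1−t)) = 1/(1 − 0.57×0.78) = 1/0.5554 ≈ 1.801.
The transfer multiplier is c × k ≈ 1.026, so ΔY = k × (c·ΔTR) = (+$200.64 billion) / 0.5554 ≈ +$361.3 billion.

+$361.3 billion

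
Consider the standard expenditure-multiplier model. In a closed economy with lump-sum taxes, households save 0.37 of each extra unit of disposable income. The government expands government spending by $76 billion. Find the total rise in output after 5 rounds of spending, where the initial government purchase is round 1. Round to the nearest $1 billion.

$185 billion

MPC = 1 − MPS = 1 − 0.37 = 0.63.
Round 1 adds ΔG = $76 billion; each later round is MPC = 0.63 times the previous.
After 5 rounds: 76 + 47.88 + 30.1644 + 19.003572 + 11.97225036 = ΔG·(1 − c^5)/(1 − c) = 76 × (1 − 0.0992436543)/0.37 ≈ $185 billion.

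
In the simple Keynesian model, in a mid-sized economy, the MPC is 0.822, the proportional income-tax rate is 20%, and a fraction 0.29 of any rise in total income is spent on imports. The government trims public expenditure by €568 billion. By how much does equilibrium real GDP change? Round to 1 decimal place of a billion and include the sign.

−€898.2 billion

Spending multiplier = 1/(1 − c(1−t) + m) = 1/(1 − 0.822×0.8 + 0.29) = 1/0.6324 ≈ 1.581.
ΔY = k × ΔG = (−€568 billion) / 0.6324 ≈ −€898.2 billion.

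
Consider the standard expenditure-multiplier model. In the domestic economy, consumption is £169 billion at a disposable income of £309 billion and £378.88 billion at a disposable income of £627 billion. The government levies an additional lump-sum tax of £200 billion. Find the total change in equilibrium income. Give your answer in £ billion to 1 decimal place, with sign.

−£388.2 billion

MPC = ΔC/ΔYd = (378.88 − 169)/(627 − 309) = 209.88/318 = 0.66.
A lump-sum tax change of +£200 billion shifts disposable income by −£200 billion; first-round consumption changes by −c × ΔT = −0.66 × (+£200 billion) = −£132 billion.
Expenditure multiplier = 1/(1 − MPC) = 1/(1 − 0.66) = 1/0.34 ≈ 2.941.
The tax multiplier is −c × k ≈ −1.941, so ΔY = k × (−c·ΔT) = (−£132 billion) / 0.34 ≈ −£388.2 billion.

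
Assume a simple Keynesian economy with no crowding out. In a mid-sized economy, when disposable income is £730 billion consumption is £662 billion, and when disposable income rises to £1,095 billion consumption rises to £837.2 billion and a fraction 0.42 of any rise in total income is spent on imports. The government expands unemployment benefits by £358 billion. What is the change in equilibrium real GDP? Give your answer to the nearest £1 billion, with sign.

+£183 billion

MPC = ΔC/ΔYd = (837.2 − 662)/(1,095 − 730) = 175.2/365 = 0.48.
The transfer change shifts disposable income by +£358 billion, so first-round consumption changes by c·ΔTR = 0.48 × (+£358 billion) = +£171.84 billion.
Expenditure multiplier = 1/(1 − c + m) = 1/(1 − 0.48 + 0.42) = 1/0.94 ≈ 1.064.
The transfer multiplier is c × k ≈ 0.511, so ΔY = k × (c·ΔTR) = (+£171.84 billion) / 0.94 ≈ +£183 billion.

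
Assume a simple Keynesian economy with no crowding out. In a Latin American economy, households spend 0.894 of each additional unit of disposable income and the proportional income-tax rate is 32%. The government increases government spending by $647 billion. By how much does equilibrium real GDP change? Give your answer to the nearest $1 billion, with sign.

+$1,650 billion

Expenditure multiplier = 1/(1 − c(1−t)) = 1/(1 − 0.894×0.68) = 1/0.39208 ≈ 2.55.
ΔY = k × ΔG = (+$647 billion) / 0.39208 ≈ +$1,650 billion.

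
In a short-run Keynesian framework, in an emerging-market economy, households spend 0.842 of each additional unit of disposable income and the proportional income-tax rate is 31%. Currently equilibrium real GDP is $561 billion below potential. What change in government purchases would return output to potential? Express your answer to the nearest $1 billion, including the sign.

+$235 billion

Spending multiplier = 1/(1 − c(1−t)) = 1/(1 − 0.842×0.69) = 1/0.41902 ≈ 2.387.
Need ΔY = +$561 billion, so ΔG = ΔY/k = (+$561 billion) × 0.41902 ≈ +$235 billion.
The government should increase government purchases by $235 billion.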